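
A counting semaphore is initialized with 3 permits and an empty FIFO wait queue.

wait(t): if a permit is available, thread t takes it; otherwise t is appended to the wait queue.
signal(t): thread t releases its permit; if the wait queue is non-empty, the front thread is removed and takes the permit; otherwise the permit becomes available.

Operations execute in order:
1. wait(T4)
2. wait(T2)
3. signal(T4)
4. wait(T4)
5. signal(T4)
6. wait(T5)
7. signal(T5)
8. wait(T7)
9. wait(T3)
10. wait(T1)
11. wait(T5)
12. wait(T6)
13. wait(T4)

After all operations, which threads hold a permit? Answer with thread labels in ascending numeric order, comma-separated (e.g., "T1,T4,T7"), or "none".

Step 1: wait(T4) -> count=2 queue=[] holders={T4}
Step 2: wait(T2) -> count=1 queue=[] holders={T2,T4}
Step 3: signal(T4) -> count=2 queue=[] holders={T2}
Step 4: wait(T4) -> count=1 queue=[] holders={T2,T4}
Step 5: signal(T4) -> count=2 queue=[] holders={T2}
Step 6: wait(T5) -> count=1 queue=[] holders={T2,T5}
Step 7: signal(T5) -> count=2 queue=[] holders={T2}
Step 8: wait(T7) -> count=1 queue=[] holders={T2,T7}
Step 9: wait(T3) -> count=0 queue=[] holders={T2,T3,T7}
Step 10: wait(T1) -> count=0 queue=[T1] holders={T2,T3,T7}
Step 11: wait(T5) -> count=0 queue=[T1,T5] holders={T2,T3,T7}
Step 12: wait(T6) -> count=0 queue=[T1,T5,T6] holders={T2,T3,T7}
Step 13: wait(T4) -> count=0 queue=[T1,T5,T6,T4] holders={T2,T3,T7}
Final holders: T2,T3,T7

Answer: T2,T3,T7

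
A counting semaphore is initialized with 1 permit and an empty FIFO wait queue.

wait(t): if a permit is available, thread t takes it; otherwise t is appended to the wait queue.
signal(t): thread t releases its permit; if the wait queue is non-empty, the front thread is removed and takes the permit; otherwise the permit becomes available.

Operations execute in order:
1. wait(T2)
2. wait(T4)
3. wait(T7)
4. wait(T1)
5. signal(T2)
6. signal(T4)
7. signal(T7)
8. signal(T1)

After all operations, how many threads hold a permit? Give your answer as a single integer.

Answer: 0

Derivation:
Step 1: wait(T2) -> count=0 queue=[] holders={T2}
Step 2: wait(T4) -> count=0 queue=[T4] holders={T2}
Step 3: wait(T7) -> count=0 queue=[T4,T7] holders={T2}
Step 4: wait(T1) -> count=0 queue=[T4,T7,T1] holders={T2}
Step 5: signal(T2) -> count=0 queue=[T7,T1] holders={T4}
Step 6: signal(T4) -> count=0 queue=[T1] holders={T7}
Step 7: signal(T7) -> count=0 queue=[] holders={T1}
Step 8: signal(T1) -> count=1 queue=[] holders={none}
Final holders: {none} -> 0 thread(s)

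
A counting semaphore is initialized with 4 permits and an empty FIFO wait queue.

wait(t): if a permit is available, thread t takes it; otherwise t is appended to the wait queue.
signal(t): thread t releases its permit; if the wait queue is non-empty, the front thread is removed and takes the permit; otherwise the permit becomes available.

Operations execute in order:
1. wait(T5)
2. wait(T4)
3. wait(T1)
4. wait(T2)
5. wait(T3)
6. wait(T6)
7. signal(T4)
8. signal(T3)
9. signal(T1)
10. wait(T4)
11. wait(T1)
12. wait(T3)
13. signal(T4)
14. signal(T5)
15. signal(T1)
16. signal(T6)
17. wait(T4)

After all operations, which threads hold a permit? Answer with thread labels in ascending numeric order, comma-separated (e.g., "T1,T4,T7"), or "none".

Step 1: wait(T5) -> count=3 queue=[] holders={T5}
Step 2: wait(T4) -> count=2 queue=[] holders={T4,T5}
Step 3: wait(T1) -> count=1 queue=[] holders={T1,T4,T5}
Step 4: wait(T2) -> count=0 queue=[] holders={T1,T2,T4,T5}
Step 5: wait(T3) -> count=0 queue=[T3] holders={T1,T2,T4,T5}
Step 6: wait(T6) -> count=0 queue=[T3,T6] holders={T1,T2,T4,T5}
Step 7: signal(T4) -> count=0 queue=[T6] holders={T1,T2,T3,T5}
Step 8: signal(T3) -> count=0 queue=[] holders={T1,T2,T5,T6}
Step 9: signal(T1) -> count=1 queue=[] holders={T2,T5,T6}
Step 10: wait(T4) -> count=0 queue=[] holders={T2,T4,T5,T6}
Step 11: wait(T1) -> count=0 queue=[T1] holders={T2,T4,T5,T6}
Step 12: wait(T3) -> count=0 queue=[T1,T3] holders={T2,T4,T5,T6}
Step 13: signal(T4) -> count=0 queue=[T3] holders={T1,T2,T5,T6}
Step 14: signal(T5) -> count=0 queue=[] holders={T1,T2,T3,T6}
Step 15: signal(T1) -> count=1 queue=[] holders={T2,T3,T6}
Step 16: signal(T6) -> count=2 queue=[] holders={T2,T3}
Step 17: wait(T4) -> count=1 queue=[] holders={T2,T3,T4}
Final holders: T2,T3,T4

Answer: T2,T3,T4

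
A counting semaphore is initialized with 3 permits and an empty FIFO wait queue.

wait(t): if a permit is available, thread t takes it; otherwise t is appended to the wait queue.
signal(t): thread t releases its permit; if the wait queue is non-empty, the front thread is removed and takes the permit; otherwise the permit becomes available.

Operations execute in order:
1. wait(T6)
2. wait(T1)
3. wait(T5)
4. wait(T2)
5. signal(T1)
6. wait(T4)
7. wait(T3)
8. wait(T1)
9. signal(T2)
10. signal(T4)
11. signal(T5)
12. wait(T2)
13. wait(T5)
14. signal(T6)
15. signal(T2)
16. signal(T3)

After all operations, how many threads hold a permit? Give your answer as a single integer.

Step 1: wait(T6) -> count=2 queue=[] holders={T6}
Step 2: wait(T1) -> count=1 queue=[] holders={T1,T6}
Step 3: wait(T5) -> count=0 queue=[] holders={T1,T5,T6}
Step 4: wait(T2) -> count=0 queue=[T2] holders={T1,T5,T6}
Step 5: signal(T1) -> count=0 queue=[] holders={T2,T5,T6}
Step 6: wait(T4) -> count=0 queue=[T4] holders={T2,T5,T6}
Step 7: wait(T3) -> count=0 queue=[T4,T3] holders={T2,T5,T6}
Step 8: wait(T1) -> count=0 queue=[T4,T3,T1] holders={T2,T5,T6}
Step 9: signal(T2) -> count=0 queue=[T3,T1] holders={T4,T5,T6}
Step 10: signal(T4) -> count=0 queue=[T1] holders={T3,T5,T6}
Step 11: signal(T5) -> count=0 queue=[] holders={T1,T3,T6}
Step 12: wait(T2) -> count=0 queue=[T2] holders={T1,T3,T6}
Step 13: wait(T5) -> count=0 queue=[T2,T5] holders={T1,T3,T6}
Step 14: signal(T6) -> count=0 queue=[T5] holders={T1,T2,T3}
Step 15: signal(T2) -> count=0 queue=[] holders={T1,T3,T5}
Step 16: signal(T3) -> count=1 queue=[] holders={T1,T5}
Final holders: {T1,T5} -> 2 thread(s)

Answer: 2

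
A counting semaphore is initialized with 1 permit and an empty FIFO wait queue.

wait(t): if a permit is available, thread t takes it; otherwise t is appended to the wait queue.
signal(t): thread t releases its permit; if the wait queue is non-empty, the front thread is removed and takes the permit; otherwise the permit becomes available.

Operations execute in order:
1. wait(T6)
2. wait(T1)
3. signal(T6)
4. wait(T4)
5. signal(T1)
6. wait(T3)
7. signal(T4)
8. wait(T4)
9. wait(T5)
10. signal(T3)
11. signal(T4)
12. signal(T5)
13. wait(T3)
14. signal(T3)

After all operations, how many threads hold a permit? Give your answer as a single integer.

Step 1: wait(T6) -> count=0 queue=[] holders={T6}
Step 2: wait(T1) -> count=0 queue=[T1] holders={T6}
Step 3: signal(T6) -> count=0 queue=[] holders={T1}
Step 4: wait(T4) -> count=0 queue=[T4] holders={T1}
Step 5: signal(T1) -> count=0 queue=[] holders={T4}
Step 6: wait(T3) -> count=0 queue=[T3] holders={T4}
Step 7: signal(T4) -> count=0 queue=[] holders={T3}
Step 8: wait(T4) -> count=0 queue=[T4] holders={T3}
Step 9: wait(T5) -> count=0 queue=[T4,T5] holders={T3}
Step 10: signal(T3) -> count=0 queue=[T5] holders={T4}
Step 11: signal(T4) -> count=0 queue=[] holders={T5}
Step 12: signal(T5) -> count=1 queue=[] holders={none}
Step 13: wait(T3) -> count=0 queue=[] holders={T3}
Step 14: signal(T3) -> count=1 queue=[] holders={none}
Final holders: {none} -> 0 thread(s)

Answer: 0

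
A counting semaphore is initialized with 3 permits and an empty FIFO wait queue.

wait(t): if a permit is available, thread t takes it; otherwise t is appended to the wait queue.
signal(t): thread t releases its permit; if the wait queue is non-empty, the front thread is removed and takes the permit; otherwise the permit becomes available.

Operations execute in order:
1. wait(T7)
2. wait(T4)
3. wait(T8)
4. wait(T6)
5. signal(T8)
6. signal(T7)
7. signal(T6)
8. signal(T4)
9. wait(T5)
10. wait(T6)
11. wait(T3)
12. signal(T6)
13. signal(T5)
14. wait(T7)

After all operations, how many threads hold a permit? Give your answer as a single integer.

Step 1: wait(T7) -> count=2 queue=[] holders={T7}
Step 2: wait(T4) -> count=1 queue=[] holders={T4,T7}
Step 3: wait(T8) -> count=0 queue=[] holders={T4,T7,T8}
Step 4: wait(T6) -> count=0 queue=[T6] holders={T4,T7,T8}
Step 5: signal(T8) -> count=0 queue=[] holders={T4,T6,T7}
Step 6: signal(T7) -> count=1 queue=[] holders={T4,T6}
Step 7: signal(T6) -> count=2 queue=[] holders={T4}
Step 8: signal(T4) -> count=3 queue=[] holders={none}
Step 9: wait(T5) -> count=2 queue=[] holders={T5}
Step 10: wait(T6) -> count=1 queue=[] holders={T5,T6}
Step 11: wait(T3) -> count=0 queue=[] holders={T3,T5,T6}
Step 12: signal(T6) -> count=1 queue=[] holders={T3,T5}
Step 13: signal(T5) -> count=2 queue=[] holders={T3}
Step 14: wait(T7) -> count=1 queue=[] holders={T3,T7}
Final holders: {T3,T7} -> 2 thread(s)

Answer: 2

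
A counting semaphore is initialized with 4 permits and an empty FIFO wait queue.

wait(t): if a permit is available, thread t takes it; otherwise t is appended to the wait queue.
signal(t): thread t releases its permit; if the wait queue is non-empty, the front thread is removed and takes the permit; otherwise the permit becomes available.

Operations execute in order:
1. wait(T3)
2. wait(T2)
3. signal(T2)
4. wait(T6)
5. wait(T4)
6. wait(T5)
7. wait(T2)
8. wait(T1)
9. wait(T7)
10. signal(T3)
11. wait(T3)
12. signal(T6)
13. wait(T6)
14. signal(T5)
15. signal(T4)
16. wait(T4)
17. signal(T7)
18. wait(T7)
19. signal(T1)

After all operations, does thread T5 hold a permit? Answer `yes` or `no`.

Answer: no

Derivation:
Step 1: wait(T3) -> count=3 queue=[] holders={T3}
Step 2: wait(T2) -> count=2 queue=[] holders={T2,T3}
Step 3: signal(T2) -> count=3 queue=[] holders={T3}
Step 4: wait(T6) -> count=2 queue=[] holders={T3,T6}
Step 5: wait(T4) -> count=1 queue=[] holders={T3,T4,T6}
Step 6: wait(T5) -> count=0 queue=[] holders={T3,T4,T5,T6}
Step 7: wait(T2) -> count=0 queue=[T2] holders={T3,T4,T5,T6}
Step 8: wait(T1) -> count=0 queue=[T2,T1] holders={T3,T4,T5,T6}
Step 9: wait(T7) -> count=0 queue=[T2,T1,T7] holders={T3,T4,T5,T6}
Step 10: signal(T3) -> count=0 queue=[T1,T7] holders={T2,T4,T5,T6}
Step 11: wait(T3) -> count=0 queue=[T1,T7,T3] holders={T2,T4,T5,T6}
Step 12: signal(T6) -> count=0 queue=[T7,T3] holders={T1,T2,T4,T5}
Step 13: wait(T6) -> count=0 queue=[T7,T3,T6] holders={T1,T2,T4,T5}
Step 14: signal(T5) -> count=0 queue=[T3,T6] holders={T1,T2,T4,T7}
Step 15: signal(T4) -> count=0 queue=[T6] holders={T1,T2,T3,T7}
Step 16: wait(T4) -> count=0 queue=[T6,T4] holders={T1,T2,T3,T7}
Step 17: signal(T7) -> count=0 queue=[T4] holders={T1,T2,T3,T6}
Step 18: wait(T7) -> count=0 queue=[T4,T7] holders={T1,T2,T3,T6}
Step 19: signal(T1) -> count=0 queue=[T7] holders={T2,T3,T4,T6}
Final holders: {T2,T3,T4,T6} -> T5 not in holders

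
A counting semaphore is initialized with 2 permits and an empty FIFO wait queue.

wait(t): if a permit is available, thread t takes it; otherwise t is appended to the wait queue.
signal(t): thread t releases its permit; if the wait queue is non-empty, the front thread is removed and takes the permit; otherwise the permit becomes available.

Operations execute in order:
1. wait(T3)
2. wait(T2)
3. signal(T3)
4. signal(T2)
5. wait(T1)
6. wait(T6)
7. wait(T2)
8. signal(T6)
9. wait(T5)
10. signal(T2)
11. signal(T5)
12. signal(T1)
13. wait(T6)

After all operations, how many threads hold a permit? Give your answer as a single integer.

Answer: 1

Derivation:
Step 1: wait(T3) -> count=1 queue=[] holders={T3}
Step 2: wait(T2) -> count=0 queue=[] holders={T2,T3}
Step 3: signal(T3) -> count=1 queue=[] holders={T2}
Step 4: signal(T2) -> count=2 queue=[] holders={none}
Step 5: wait(T1) -> count=1 queue=[] holders={T1}
Step 6: wait(T6) -> count=0 queue=[] holders={T1,T6}
Step 7: wait(T2) -> count=0 queue=[T2] holders={T1,T6}
Step 8: signal(T6) -> count=0 queue=[] holders={T1,T2}
Step 9: wait(T5) -> count=0 queue=[T5] holders={T1,T2}
Step 10: signal(T2) -> count=0 queue=[] holders={T1,T5}
Step 11: signal(T5) -> count=1 queue=[] holders={T1}
Step 12: signal(T1) -> count=2 queue=[] holders={none}
Step 13: wait(T6) -> count=1 queue=[] holders={T6}
Final holders: {T6} -> 1 thread(s)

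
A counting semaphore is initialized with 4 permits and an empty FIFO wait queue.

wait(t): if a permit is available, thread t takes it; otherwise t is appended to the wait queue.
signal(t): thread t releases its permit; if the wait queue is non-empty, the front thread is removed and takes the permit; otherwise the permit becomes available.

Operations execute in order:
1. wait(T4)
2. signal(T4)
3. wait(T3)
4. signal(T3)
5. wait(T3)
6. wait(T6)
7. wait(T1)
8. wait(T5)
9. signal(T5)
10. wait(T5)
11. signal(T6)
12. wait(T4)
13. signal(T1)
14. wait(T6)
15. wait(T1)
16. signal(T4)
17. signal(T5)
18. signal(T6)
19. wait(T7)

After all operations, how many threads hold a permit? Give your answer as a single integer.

Answer: 3

Derivation:
Step 1: wait(T4) -> count=3 queue=[] holders={T4}
Step 2: signal(T4) -> count=4 queue=[] holders={none}
Step 3: wait(T3) -> count=3 queue=[] holders={T3}
Step 4: signal(T3) -> count=4 queue=[] holders={none}
Step 5: wait(T3) -> count=3 queue=[] holders={T3}
Step 6: wait(T6) -> count=2 queue=[] holders={T3,T6}
Step 7: wait(T1) -> count=1 queue=[] holders={T1,T3,T6}
Step 8: wait(T5) -> count=0 queue=[] holders={T1,T3,T5,T6}
Step 9: signal(T5) -> count=1 queue=[] holders={T1,T3,T6}
Step 10: wait(T5) -> count=0 queue=[] holders={T1,T3,T5,T6}
Step 11: signal(T6) -> count=1 queue=[] holders={T1,T3,T5}
Step 12: wait(T4) -> count=0 queue=[] holders={T1,T3,T4,T5}
Step 13: signal(T1) -> count=1 queue=[] holders={T3,T4,T5}
Step 14: wait(T6) -> count=0 queue=[] holders={T3,T4,T5,T6}
Step 15: wait(T1) -> count=0 queue=[T1] holders={T3,T4,T5,T6}
Step 16: signal(T4) -> count=0 queue=[] holders={T1,T3,T5,T6}
Step 17: signal(T5) -> count=1 queue=[] holders={T1,T3,T6}
Step 18: signal(T6) -> count=2 queue=[] holders={T1,T3}
Step 19: wait(T7) -> count=1 queue=[] holders={T1,T3,T7}
Final holders: {T1,T3,T7} -> 3 thread(s)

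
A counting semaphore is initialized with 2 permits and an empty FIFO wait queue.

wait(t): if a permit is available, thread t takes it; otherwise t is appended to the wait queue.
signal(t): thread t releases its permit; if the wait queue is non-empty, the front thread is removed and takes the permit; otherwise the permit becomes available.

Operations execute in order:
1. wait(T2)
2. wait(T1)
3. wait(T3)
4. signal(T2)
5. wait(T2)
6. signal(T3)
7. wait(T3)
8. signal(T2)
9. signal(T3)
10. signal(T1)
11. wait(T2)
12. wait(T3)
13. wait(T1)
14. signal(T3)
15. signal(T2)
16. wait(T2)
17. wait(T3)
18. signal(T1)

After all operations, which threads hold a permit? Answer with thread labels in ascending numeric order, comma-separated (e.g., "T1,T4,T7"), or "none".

Step 1: wait(T2) -> count=1 queue=[] holders={T2}
Step 2: wait(T1) -> count=0 queue=[] holders={T1,T2}
Step 3: wait(T3) -> count=0 queue=[T3] holders={T1,T2}
Step 4: signal(T2) -> count=0 queue=[] holders={T1,T3}
Step 5: wait(T2) -> count=0 queue=[T2] holders={T1,T3}
Step 6: signal(T3) -> count=0 queue=[] holders={T1,T2}
Step 7: wait(T3) -> count=0 queue=[T3] holders={T1,T2}
Step 8: signal(T2) -> count=0 queue=[] holders={T1,T3}
Step 9: signal(T3) -> count=1 queue=[] holders={T1}
Step 10: signal(T1) -> count=2 queue=[] holders={none}
Step 11: wait(T2) -> count=1 queue=[] holders={T2}
Step 12: wait(T3) -> count=0 queue=[] holders={T2,T3}
Step 13: wait(T1) -> count=0 queue=[T1] holders={T2,T3}
Step 14: signal(T3) -> count=0 queue=[] holders={T1,T2}
Step 15: signal(T2) -> count=1 queue=[] holders={T1}
Step 16: wait(T2) -> count=0 queue=[] holders={T1,T2}
Step 17: wait(T3) -> count=0 queue=[T3] holders={T1,T2}
Step 18: signal(T1) -> count=0 queue=[] holders={T2,T3}
Final holders: T2,T3

Answer: T2,T3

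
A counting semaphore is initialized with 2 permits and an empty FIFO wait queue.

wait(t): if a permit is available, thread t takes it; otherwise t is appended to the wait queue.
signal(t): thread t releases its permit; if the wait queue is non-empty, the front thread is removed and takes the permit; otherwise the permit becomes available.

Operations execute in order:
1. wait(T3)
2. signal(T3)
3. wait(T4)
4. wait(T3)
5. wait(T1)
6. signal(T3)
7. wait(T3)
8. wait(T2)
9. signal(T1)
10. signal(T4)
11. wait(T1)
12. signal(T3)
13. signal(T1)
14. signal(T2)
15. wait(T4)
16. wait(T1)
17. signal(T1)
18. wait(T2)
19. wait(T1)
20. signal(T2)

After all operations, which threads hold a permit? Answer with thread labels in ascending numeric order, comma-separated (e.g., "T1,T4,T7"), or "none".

Step 1: wait(T3) -> count=1 queue=[] holders={T3}
Step 2: signal(T3) -> count=2 queue=[] holders={none}
Step 3: wait(T4) -> count=1 queue=[] holders={T4}
Step 4: wait(T3) -> count=0 queue=[] holders={T3,T4}
Step 5: wait(T1) -> count=0 queue=[T1] holders={T3,T4}
Step 6: signal(T3) -> count=0 queue=[] holders={T1,T4}
Step 7: wait(T3) -> count=0 queue=[T3] holders={T1,T4}
Step 8: wait(T2) -> count=0 queue=[T3,T2] holders={T1,T4}
Step 9: signal(T1) -> count=0 queue=[T2] holders={T3,T4}
Step 10: signal(T4) -> count=0 queue=[] holders={T2,T3}
Step 11: wait(T1) -> count=0 queue=[T1] holders={T2,T3}
Step 12: signal(T3) -> count=0 queue=[] holders={T1,T2}
Step 13: signal(T1) -> count=1 queue=[] holders={T2}
Step 14: signal(T2) -> count=2 queue=[] holders={none}
Step 15: wait(T4) -> count=1 queue=[] holders={T4}
Step 16: wait(T1) -> count=0 queue=[] holders={T1,T4}
Step 17: signal(T1) -> count=1 queue=[] holders={T4}
Step 18: wait(T2) -> count=0 queue=[] holders={T2,T4}
Step 19: wait(T1) -> count=0 queue=[T1] holders={T2,T4}
Step 20: signal(T2) -> count=0 queue=[] holders={T1,T4}
Final holders: T1,T4

Answer: T1,T4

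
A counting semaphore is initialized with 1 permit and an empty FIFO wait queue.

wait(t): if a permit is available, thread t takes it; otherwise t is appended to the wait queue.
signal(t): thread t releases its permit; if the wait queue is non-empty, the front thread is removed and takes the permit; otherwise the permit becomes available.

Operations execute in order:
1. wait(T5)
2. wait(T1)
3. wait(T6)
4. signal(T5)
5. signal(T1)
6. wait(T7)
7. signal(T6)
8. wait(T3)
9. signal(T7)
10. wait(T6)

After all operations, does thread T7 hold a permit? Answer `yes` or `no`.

Answer: no

Derivation:
Step 1: wait(T5) -> count=0 queue=[] holders={T5}
Step 2: wait(T1) -> count=0 queue=[T1] holders={T5}
Step 3: wait(T6) -> count=0 queue=[T1,T6] holders={T5}
Step 4: signal(T5) -> count=0 queue=[T6] holders={T1}
Step 5: signal(T1) -> count=0 queue=[] holders={T6}
Step 6: wait(T7) -> count=0 queue=[T7] holders={T6}
Step 7: signal(T6) -> count=0 queue=[] holders={T7}
Step 8: wait(T3) -> count=0 queue=[T3] holders={T7}
Step 9: signal(T7) -> count=0 queue=[] holders={T3}
Step 10: wait(T6) -> count=0 queue=[T6] holders={T3}
Final holders: {T3} -> T7 not in holders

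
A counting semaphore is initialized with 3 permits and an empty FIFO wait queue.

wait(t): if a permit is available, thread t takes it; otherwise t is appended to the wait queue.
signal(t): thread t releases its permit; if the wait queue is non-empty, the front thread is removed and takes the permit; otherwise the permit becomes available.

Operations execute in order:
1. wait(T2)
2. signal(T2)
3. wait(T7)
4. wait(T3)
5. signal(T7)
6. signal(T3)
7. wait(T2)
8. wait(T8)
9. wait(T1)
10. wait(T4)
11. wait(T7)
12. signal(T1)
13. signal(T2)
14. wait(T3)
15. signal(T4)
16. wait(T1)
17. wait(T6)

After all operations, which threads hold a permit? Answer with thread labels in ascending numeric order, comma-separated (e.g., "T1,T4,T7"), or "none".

Answer: T3,T7,T8

Derivation:
Step 1: wait(T2) -> count=2 queue=[] holders={T2}
Step 2: signal(T2) -> count=3 queue=[] holders={none}
Step 3: wait(T7) -> count=2 queue=[] holders={T7}
Step 4: wait(T3) -> count=1 queue=[] holders={T3,T7}
Step 5: signal(T7) -> count=2 queue=[] holders={T3}
Step 6: signal(T3) -> count=3 queue=[] holders={none}
Step 7: wait(T2) -> count=2 queue=[] holders={T2}
Step 8: wait(T8) -> count=1 queue=[] holders={T2,T8}
Step 9: wait(T1) -> count=0 queue=[] holders={T1,T2,T8}
Step 10: wait(T4) -> count=0 queue=[T4] holders={T1,T2,T8}
Step 11: wait(T7) -> count=0 queue=[T4,T7] holders={T1,T2,T8}
Step 12: signal(T1) -> count=0 queue=[T7] holders={T2,T4,T8}
Step 13: signal(T2) -> count=0 queue=[] holders={T4,T7,T8}
Step 14: wait(T3) -> count=0 queue=[T3] holders={T4,T7,T8}
Step 15: signal(T4) -> count=0 queue=[] holders={T3,T7,T8}
Step 16: wait(T1) -> count=0 queue=[T1] holders={T3,T7,T8}
Step 17: wait(T6) -> count=0 queue=[T1,T6] holders={T3,T7,T8}
Final holders: T3,T7,T8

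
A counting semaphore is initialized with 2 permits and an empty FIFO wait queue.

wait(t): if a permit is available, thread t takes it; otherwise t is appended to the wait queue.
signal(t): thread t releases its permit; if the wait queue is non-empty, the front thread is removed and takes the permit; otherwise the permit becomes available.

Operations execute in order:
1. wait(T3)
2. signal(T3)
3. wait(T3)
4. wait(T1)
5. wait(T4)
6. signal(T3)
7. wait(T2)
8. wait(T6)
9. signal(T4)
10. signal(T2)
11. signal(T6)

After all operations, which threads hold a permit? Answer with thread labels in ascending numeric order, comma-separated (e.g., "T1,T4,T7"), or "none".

Step 1: wait(T3) -> count=1 queue=[] holders={T3}
Step 2: signal(T3) -> count=2 queue=[] holders={none}
Step 3: wait(T3) -> count=1 queue=[] holders={T3}
Step 4: wait(T1) -> count=0 queue=[] holders={T1,T3}
Step 5: wait(T4) -> count=0 queue=[T4] holders={T1,T3}
Step 6: signal(T3) -> count=0 queue=[] holders={T1,T4}
Step 7: wait(T2) -> count=0 queue=[T2] holders={T1,T4}
Step 8: wait(T6) -> count=0 queue=[T2,T6] holders={T1,T4}
Step 9: signal(T4) -> count=0 queue=[T6] holders={T1,T2}
Step 10: signal(T2) -> count=0 queue=[] holders={T1,T6}
Step 11: signal(T6) -> count=1 queue=[] holders={T1}
Final holders: T1

Answer: T1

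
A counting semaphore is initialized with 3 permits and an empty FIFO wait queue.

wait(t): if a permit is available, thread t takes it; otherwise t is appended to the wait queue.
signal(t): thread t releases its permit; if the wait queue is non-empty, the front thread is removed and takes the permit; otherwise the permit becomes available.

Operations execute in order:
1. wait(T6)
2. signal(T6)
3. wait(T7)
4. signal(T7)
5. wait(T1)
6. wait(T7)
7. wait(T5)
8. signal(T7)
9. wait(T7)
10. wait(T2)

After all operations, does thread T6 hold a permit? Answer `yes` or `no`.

Answer: no

Derivation:
Step 1: wait(T6) -> count=2 queue=[] holders={T6}
Step 2: signal(T6) -> count=3 queue=[] holders={none}
Step 3: wait(T7) -> count=2 queue=[] holders={T7}
Step 4: signal(T7) -> count=3 queue=[] holders={none}
Step 5: wait(T1) -> count=2 queue=[] holders={T1}
Step 6: wait(T7) -> count=1 queue=[] holders={T1,T7}
Step 7: wait(T5) -> count=0 queue=[] holders={T1,T5,T7}
Step 8: signal(T7) -> count=1 queue=[] holders={T1,T5}
Step 9: wait(T7) -> count=0 queue=[] holders={T1,T5,T7}
Step 10: wait(T2) -> count=0 queue=[T2] holders={T1,T5,T7}
Final holders: {T1,T5,T7} -> T6 not in holders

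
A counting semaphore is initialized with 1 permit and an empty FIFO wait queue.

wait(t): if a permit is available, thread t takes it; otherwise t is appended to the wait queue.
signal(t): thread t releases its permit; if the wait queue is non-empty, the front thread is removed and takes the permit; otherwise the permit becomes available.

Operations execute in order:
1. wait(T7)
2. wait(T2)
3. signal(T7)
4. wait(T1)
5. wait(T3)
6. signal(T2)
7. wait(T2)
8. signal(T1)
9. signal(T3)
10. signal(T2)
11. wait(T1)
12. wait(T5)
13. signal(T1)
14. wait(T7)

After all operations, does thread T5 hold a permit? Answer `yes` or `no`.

Step 1: wait(T7) -> count=0 queue=[] holders={T7}
Step 2: wait(T2) -> count=0 queue=[T2] holders={T7}
Step 3: signal(T7) -> count=0 queue=[] holders={T2}
Step 4: wait(T1) -> count=0 queue=[T1] holders={T2}
Step 5: wait(T3) -> count=0 queue=[T1,T3] holders={T2}
Step 6: signal(T2) -> count=0 queue=[T3] holders={T1}
Step 7: wait(T2) -> count=0 queue=[T3,T2] holders={T1}
Step 8: signal(T1) -> count=0 queue=[T2] holders={T3}
Step 9: signal(T3) -> count=0 queue=[] holders={T2}
Step 10: signal(T2) -> count=1 queue=[] holders={none}
Step 11: wait(T1) -> count=0 queue=[] holders={T1}
Step 12: wait(T5) -> count=0 queue=[T5] holders={T1}
Step 13: signal(T1) -> count=0 queue=[] holders={T5}
Step 14: wait(T7) -> count=0 queue=[T7] holders={T5}
Final holders: {T5} -> T5 in holders

Answer: yes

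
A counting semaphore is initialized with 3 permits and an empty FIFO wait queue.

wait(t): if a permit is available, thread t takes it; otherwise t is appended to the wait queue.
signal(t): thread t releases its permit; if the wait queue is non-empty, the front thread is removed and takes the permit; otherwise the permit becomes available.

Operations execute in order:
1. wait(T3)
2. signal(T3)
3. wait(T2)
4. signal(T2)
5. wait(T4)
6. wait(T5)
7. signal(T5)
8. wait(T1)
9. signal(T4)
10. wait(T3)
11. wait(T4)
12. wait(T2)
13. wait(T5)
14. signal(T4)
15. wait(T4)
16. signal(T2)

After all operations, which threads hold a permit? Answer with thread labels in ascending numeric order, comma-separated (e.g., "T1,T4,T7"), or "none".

Step 1: wait(T3) -> count=2 queue=[] holders={T3}
Step 2: signal(T3) -> count=3 queue=[] holders={none}
Step 3: wait(T2) -> count=2 queue=[] holders={T2}
Step 4: signal(T2) -> count=3 queue=[] holders={none}
Step 5: wait(T4) -> count=2 queue=[] holders={T4}
Step 6: wait(T5) -> count=1 queue=[] holders={T4,T5}
Step 7: signal(T5) -> count=2 queue=[] holders={T4}
Step 8: wait(T1) -> count=1 queue=[] holders={T1,T4}
Step 9: signal(T4) -> count=2 queue=[] holders={T1}
Step 10: wait(T3) -> count=1 queue=[] holders={T1,T3}
Step 11: wait(T4) -> count=0 queue=[] holders={T1,T3,T4}
Step 12: wait(T2) -> count=0 queue=[T2] holders={T1,T3,T4}
Step 13: wait(T5) -> count=0 queue=[T2,T5] holders={T1,T3,T4}
Step 14: signal(T4) -> count=0 queue=[T5] holders={T1,T2,T3}
Step 15: wait(T4) -> count=0 queue=[T5,T4] holders={T1,T2,T3}
Step 16: signal(T2) -> count=0 queue=[T4] holders={T1,T3,T5}
Final holders: T1,T3,T5

Answer: T1,T3,T5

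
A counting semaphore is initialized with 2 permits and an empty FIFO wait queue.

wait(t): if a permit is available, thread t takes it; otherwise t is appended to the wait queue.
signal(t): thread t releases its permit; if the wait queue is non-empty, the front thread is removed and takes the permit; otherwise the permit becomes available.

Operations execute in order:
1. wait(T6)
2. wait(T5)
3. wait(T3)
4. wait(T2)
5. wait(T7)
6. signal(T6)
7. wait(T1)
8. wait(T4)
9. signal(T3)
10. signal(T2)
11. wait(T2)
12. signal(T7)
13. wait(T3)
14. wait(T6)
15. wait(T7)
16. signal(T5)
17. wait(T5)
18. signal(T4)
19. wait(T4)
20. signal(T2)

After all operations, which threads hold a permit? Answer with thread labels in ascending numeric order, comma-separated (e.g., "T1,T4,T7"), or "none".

Answer: T1,T3

Derivation:
Step 1: wait(T6) -> count=1 queue=[] holders={T6}
Step 2: wait(T5) -> count=0 queue=[] holders={T5,T6}
Step 3: wait(T3) -> count=0 queue=[T3] holders={T5,T6}
Step 4: wait(T2) -> count=0 queue=[T3,T2] holders={T5,T6}
Step 5: wait(T7) -> count=0 queue=[T3,T2,T7] holders={T5,T6}
Step 6: signal(T6) -> count=0 queue=[T2,T7] holders={T3,T5}
Step 7: wait(T1) -> count=0 queue=[T2,T7,T1] holders={T3,T5}
Step 8: wait(T4) -> count=0 queue=[T2,T7,T1,T4] holders={T3,T5}
Step 9: signal(T3) -> count=0 queue=[T7,T1,T4] holders={T2,T5}
Step 10: signal(T2) -> count=0 queue=[T1,T4] holders={T5,T7}
Step 11: wait(T2) -> count=0 queue=[T1,T4,T2] holders={T5,T7}
Step 12: signal(T7) -> count=0 queue=[T4,T2] holders={T1,T5}
Step 13: wait(T3) -> count=0 queue=[T4,T2,T3] holders={T1,T5}
Step 14: wait(T6) -> count=0 queue=[T4,T2,T3,T6] holders={T1,T5}
Step 15: wait(T7) -> count=0 queue=[T4,T2,T3,T6,T7] holders={T1,T5}
Step 16: signal(T5) -> count=0 queue=[T2,T3,T6,T7] holders={T1,T4}
Step 17: wait(T5) -> count=0 queue=[T2,T3,T6,T7,T5] holders={T1,T4}
Step 18: signal(T4) -> count=0 queue=[T3,T6,T7,T5] holders={T1,T2}
Step 19: wait(T4) -> count=0 queue=[T3,T6,T7,T5,T4] holders={T1,T2}
Step 20: signal(T2) -> count=0 queue=[T6,T7,T5,T4] holders={T1,T3}
Final holders: T1,T3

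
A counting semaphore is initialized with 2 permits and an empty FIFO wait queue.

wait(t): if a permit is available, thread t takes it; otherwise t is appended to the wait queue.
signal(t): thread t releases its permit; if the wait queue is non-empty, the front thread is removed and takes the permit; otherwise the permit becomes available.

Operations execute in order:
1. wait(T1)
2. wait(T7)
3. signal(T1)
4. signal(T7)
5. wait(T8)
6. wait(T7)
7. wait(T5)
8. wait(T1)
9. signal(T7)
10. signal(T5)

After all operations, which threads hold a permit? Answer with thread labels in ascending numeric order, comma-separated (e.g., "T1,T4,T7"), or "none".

Step 1: wait(T1) -> count=1 queue=[] holders={T1}
Step 2: wait(T7) -> count=0 queue=[] holders={T1,T7}
Step 3: signal(T1) -> count=1 queue=[] holders={T7}
Step 4: signal(T7) -> count=2 queue=[] holders={none}
Step 5: wait(T8) -> count=1 queue=[] holders={T8}
Step 6: wait(T7) -> count=0 queue=[] holders={T7,T8}
Step 7: wait(T5) -> count=0 queue=[T5] holders={T7,T8}
Step 8: wait(T1) -> count=0 queue=[T5,T1] holders={T7,T8}
Step 9: signal(T7) -> count=0 queue=[T1] holders={T5,T8}
Step 10: signal(T5) -> count=0 queue=[] holders={T1,T8}
Final holders: T1,T8

Answer: T1,T8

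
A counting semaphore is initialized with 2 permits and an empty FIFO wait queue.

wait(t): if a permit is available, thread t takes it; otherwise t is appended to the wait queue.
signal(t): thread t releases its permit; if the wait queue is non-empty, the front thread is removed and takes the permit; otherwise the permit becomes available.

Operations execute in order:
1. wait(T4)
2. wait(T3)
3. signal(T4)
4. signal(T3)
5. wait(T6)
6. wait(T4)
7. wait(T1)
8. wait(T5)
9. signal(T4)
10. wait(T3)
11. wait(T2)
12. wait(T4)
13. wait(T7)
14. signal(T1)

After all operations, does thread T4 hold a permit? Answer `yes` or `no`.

Answer: no

Derivation:
Step 1: wait(T4) -> count=1 queue=[] holders={T4}
Step 2: wait(T3) -> count=0 queue=[] holders={T3,T4}
Step 3: signal(T4) -> count=1 queue=[] holders={T3}
Step 4: signal(T3) -> count=2 queue=[] holders={none}
Step 5: wait(T6) -> count=1 queue=[] holders={T6}
Step 6: wait(T4) -> count=0 queue=[] holders={T4,T6}
Step 7: wait(T1) -> count=0 queue=[T1] holders={T4,T6}
Step 8: wait(T5) -> count=0 queue=[T1,T5] holders={T4,T6}
Step 9: signal(T4) -> count=0 queue=[T5] holders={T1,T6}
Step 10: wait(T3) -> count=0 queue=[T5,T3] holders={T1,T6}
Step 11: wait(T2) -> count=0 queue=[T5,T3,T2] holders={T1,T6}
Step 12: wait(T4) -> count=0 queue=[T5,T3,T2,T4] holders={T1,T6}
Step 13: wait(T7) -> count=0 queue=[T5,T3,T2,T4,T7] holders={T1,T6}
Step 14: signal(T1) -> count=0 queue=[T3,T2,T4,T7] holders={T5,T6}
Final holders: {T5,T6} -> T4 not in holders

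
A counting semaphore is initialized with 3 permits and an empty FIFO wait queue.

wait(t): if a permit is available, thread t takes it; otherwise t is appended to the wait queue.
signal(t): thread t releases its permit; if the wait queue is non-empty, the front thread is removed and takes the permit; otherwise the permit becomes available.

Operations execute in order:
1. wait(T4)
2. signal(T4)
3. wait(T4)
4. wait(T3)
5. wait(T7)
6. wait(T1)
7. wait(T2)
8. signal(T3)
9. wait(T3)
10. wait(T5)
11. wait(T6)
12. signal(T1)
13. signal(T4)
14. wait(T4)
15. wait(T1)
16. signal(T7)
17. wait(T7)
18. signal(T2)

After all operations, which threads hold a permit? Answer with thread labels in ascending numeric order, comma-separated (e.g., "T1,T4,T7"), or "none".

Answer: T3,T5,T6

Derivation:
Step 1: wait(T4) -> count=2 queue=[] holders={T4}
Step 2: signal(T4) -> count=3 queue=[] holders={none}
Step 3: wait(T4) -> count=2 queue=[] holders={T4}
Step 4: wait(T3) -> count=1 queue=[] holders={T3,T4}
Step 5: wait(T7) -> count=0 queue=[] holders={T3,T4,T7}
Step 6: wait(T1) -> count=0 queue=[T1] holders={T3,T4,T7}
Step 7: wait(T2) -> count=0 queue=[T1,T2] holders={T3,T4,T7}
Step 8: signal(T3) -> count=0 queue=[T2] holders={T1,T4,T7}
Step 9: wait(T3) -> count=0 queue=[T2,T3] holders={T1,T4,T7}
Step 10: wait(T5) -> count=0 queue=[T2,T3,T5] holders={T1,T4,T7}
Step 11: wait(T6) -> count=0 queue=[T2,T3,T5,T6] holders={T1,T4,T7}
Step 12: signal(T1) -> count=0 queue=[T3,T5,T6] holders={T2,T4,T7}
Step 13: signal(T4) -> count=0 queue=[T5,T6] holders={T2,T3,T7}
Step 14: wait(T4) -> count=0 queue=[T5,T6,T4] holders={T2,T3,T7}
Step 15: wait(T1) -> count=0 queue=[T5,T6,T4,T1] holders={T2,T3,T7}
Step 16: signal(T7) -> count=0 queue=[T6,T4,T1] holders={T2,T3,T5}
Step 17: wait(T7) -> count=0 queue=[T6,T4,T1,T7] holders={T2,T3,T5}
Step 18: signal(T2) -> count=0 queue=[T4,T1,T7] holders={T3,T5,T6}
Final holders: T3,T5,T6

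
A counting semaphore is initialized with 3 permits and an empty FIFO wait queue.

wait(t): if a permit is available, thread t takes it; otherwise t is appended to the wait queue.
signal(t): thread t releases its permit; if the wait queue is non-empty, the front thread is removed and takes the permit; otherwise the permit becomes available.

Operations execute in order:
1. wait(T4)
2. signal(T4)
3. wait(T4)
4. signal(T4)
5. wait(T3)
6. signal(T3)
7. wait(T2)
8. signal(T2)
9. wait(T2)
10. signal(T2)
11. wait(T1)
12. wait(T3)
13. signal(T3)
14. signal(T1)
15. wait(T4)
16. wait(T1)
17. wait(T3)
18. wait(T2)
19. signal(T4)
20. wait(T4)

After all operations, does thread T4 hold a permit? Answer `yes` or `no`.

Answer: no

Derivation:
Step 1: wait(T4) -> count=2 queue=[] holders={T4}
Step 2: signal(T4) -> count=3 queue=[] holders={none}
Step 3: wait(T4) -> count=2 queue=[] holders={T4}
Step 4: signal(T4) -> count=3 queue=[] holders={none}
Step 5: wait(T3) -> count=2 queue=[] holders={T3}
Step 6: signal(T3) -> count=3 queue=[] holders={none}
Step 7: wait(T2) -> count=2 queue=[] holders={T2}
Step 8: signal(T2) -> count=3 queue=[] holders={none}
Step 9: wait(T2) -> count=2 queue=[] holders={T2}
Step 10: signal(T2) -> count=3 queue=[] holders={none}
Step 11: wait(T1) -> count=2 queue=[] holders={T1}
Step 12: wait(T3) -> count=1 queue=[] holders={T1,T3}
Step 13: signal(T3) -> count=2 queue=[] holders={T1}
Step 14: signal(T1) -> count=3 queue=[] holders={none}
Step 15: wait(T4) -> count=2 queue=[] holders={T4}
Step 16: wait(T1) -> count=1 queue=[] holders={T1,T4}
Step 17: wait(T3) -> count=0 queue=[] holders={T1,T3,T4}
Step 18: wait(T2) -> count=0 queue=[T2] holders={T1,T3,T4}
Step 19: signal(T4) -> count=0 queue=[] holders={T1,T2,T3}
Step 20: wait(T4) -> count=0 queue=[T4] holders={T1,T2,T3}
Final holders: {T1,T2,T3} -> T4 not in holders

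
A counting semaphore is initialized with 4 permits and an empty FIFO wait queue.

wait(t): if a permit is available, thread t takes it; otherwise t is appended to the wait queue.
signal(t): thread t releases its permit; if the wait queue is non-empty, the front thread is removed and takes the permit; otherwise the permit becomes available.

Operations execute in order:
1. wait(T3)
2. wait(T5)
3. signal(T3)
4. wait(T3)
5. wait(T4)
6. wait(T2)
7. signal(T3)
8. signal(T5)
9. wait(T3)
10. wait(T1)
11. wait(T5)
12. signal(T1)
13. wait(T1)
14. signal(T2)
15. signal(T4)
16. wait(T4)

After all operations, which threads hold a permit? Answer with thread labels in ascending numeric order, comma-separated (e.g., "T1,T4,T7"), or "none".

Answer: T1,T3,T4,T5

Derivation:
Step 1: wait(T3) -> count=3 queue=[] holders={T3}
Step 2: wait(T5) -> count=2 queue=[] holders={T3,T5}
Step 3: signal(T3) -> count=3 queue=[] holders={T5}
Step 4: wait(T3) -> count=2 queue=[] holders={T3,T5}
Step 5: wait(T4) -> count=1 queue=[] holders={T3,T4,T5}
Step 6: wait(T2) -> count=0 queue=[] holders={T2,T3,T4,T5}
Step 7: signal(T3) -> count=1 queue=[] holders={T2,T4,T5}
Step 8: signal(T5) -> count=2 queue=[] holders={T2,T4}
Step 9: wait(T3) -> count=1 queue=[] holders={T2,T3,T4}
Step 10: wait(T1) -> count=0 queue=[] holders={T1,T2,T3,T4}
Step 11: wait(T5) -> count=0 queue=[T5] holders={T1,T2,T3,T4}
Step 12: signal(T1) -> count=0 queue=[] holders={T2,T3,T4,T5}
Step 13: wait(T1) -> count=0 queue=[T1] holders={T2,T3,T4,T5}
Step 14: signal(T2) -> count=0 queue=[] holders={T1,T3,T4,T5}
Step 15: signal(T4) -> count=1 queue=[] holders={T1,T3,T5}
Step 16: wait(T4) -> count=0 queue=[] holders={T1,T3,T4,T5}
Final holders: T1,T3,T4,T5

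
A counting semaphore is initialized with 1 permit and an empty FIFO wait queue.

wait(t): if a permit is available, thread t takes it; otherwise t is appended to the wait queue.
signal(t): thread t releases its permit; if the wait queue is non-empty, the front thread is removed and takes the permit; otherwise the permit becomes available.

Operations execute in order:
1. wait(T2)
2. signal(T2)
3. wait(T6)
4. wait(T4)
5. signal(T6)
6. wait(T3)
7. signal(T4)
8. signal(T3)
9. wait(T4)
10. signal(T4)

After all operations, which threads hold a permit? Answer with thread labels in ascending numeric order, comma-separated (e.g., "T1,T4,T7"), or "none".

Answer: none

Derivation:
Step 1: wait(T2) -> count=0 queue=[] holders={T2}
Step 2: signal(T2) -> count=1 queue=[] holders={none}
Step 3: wait(T6) -> count=0 queue=[] holders={T6}
Step 4: wait(T4) -> count=0 queue=[T4] holders={T6}
Step 5: signal(T6) -> count=0 queue=[] holders={T4}
Step 6: wait(T3) -> count=0 queue=[T3] holders={T4}
Step 7: signal(T4) -> count=0 queue=[] holders={T3}
Step 8: signal(T3) -> count=1 queue=[] holders={none}
Step 9: wait(T4) -> count=0 queue=[] holders={T4}
Step 10: signal(T4) -> count=1 queue=[] holders={none}
Final holders: none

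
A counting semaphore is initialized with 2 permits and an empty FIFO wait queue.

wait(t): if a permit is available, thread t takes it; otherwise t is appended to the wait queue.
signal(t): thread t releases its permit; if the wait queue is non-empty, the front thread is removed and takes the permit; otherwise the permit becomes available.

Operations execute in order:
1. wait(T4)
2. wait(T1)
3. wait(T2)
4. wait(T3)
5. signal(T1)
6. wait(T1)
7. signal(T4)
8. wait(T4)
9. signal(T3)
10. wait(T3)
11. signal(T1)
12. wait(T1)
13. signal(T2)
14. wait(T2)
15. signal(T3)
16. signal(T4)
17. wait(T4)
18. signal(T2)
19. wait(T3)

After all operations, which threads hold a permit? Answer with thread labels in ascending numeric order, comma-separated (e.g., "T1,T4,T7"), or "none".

Step 1: wait(T4) -> count=1 queue=[] holders={T4}
Step 2: wait(T1) -> count=0 queue=[] holders={T1,T4}
Step 3: wait(T2) -> count=0 queue=[T2] holders={T1,T4}
Step 4: wait(T3) -> count=0 queue=[T2,T3] holders={T1,T4}
Step 5: signal(T1) -> count=0 queue=[T3] holders={T2,T4}
Step 6: wait(T1) -> count=0 queue=[T3,T1] holders={T2,T4}
Step 7: signal(T4) -> count=0 queue=[T1] holders={T2,T3}
Step 8: wait(T4) -> count=0 queue=[T1,T4] holders={T2,T3}
Step 9: signal(T3) -> count=0 queue=[T4] holders={T1,T2}
Step 10: wait(T3) -> count=0 queue=[T4,T3] holders={T1,T2}
Step 11: signal(T1) -> count=0 queue=[T3] holders={T2,T4}
Step 12: wait(T1) -> count=0 queue=[T3,T1] holders={T2,T4}
Step 13: signal(T2) -> count=0 queue=[T1] holders={T3,T4}
Step 14: wait(T2) -> count=0 queue=[T1,T2] holders={T3,T4}
Step 15: signal(T3) -> count=0 queue=[T2] holders={T1,T4}
Step 16: signal(T4) -> count=0 queue=[] holders={T1,T2}
Step 17: wait(T4) -> count=0 queue=[T4] holders={T1,T2}
Step 18: signal(T2) -> count=0 queue=[] holders={T1,T4}
Step 19: wait(T3) -> count=0 queue=[T3] holders={T1,T4}
Final holders: T1,T4

Answer: T1,T4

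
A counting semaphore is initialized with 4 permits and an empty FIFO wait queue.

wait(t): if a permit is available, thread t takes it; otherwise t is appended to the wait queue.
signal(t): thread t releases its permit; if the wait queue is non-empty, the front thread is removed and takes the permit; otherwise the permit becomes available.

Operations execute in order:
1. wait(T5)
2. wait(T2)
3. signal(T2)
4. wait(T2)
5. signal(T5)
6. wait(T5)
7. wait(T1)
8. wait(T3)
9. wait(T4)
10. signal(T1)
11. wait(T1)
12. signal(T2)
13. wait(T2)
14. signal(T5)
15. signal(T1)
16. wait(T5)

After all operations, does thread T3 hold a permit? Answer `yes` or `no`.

Step 1: wait(T5) -> count=3 queue=[] holders={T5}
Step 2: wait(T2) -> count=2 queue=[] holders={T2,T5}
Step 3: signal(T2) -> count=3 queue=[] holders={T5}
Step 4: wait(T2) -> count=2 queue=[] holders={T2,T5}
Step 5: signal(T5) -> count=3 queue=[] holders={T2}
Step 6: wait(T5) -> count=2 queue=[] holders={T2,T5}
Step 7: wait(T1) -> count=1 queue=[] holders={T1,T2,T5}
Step 8: wait(T3) -> count=0 queue=[] holders={T1,T2,T3,T5}
Step 9: wait(T4) -> count=0 queue=[T4] holders={T1,T2,T3,T5}
Step 10: signal(T1) -> count=0 queue=[] holders={T2,T3,T4,T5}
Step 11: wait(T1) -> count=0 queue=[T1] holders={T2,T3,T4,T5}
Step 12: signal(T2) -> count=0 queue=[] holders={T1,T3,T4,T5}
Step 13: wait(T2) -> count=0 queue=[T2] holders={T1,T3,T4,T5}
Step 14: signal(T5) -> count=0 queue=[] holders={T1,T2,T3,T4}
Step 15: signal(T1) -> count=1 queue=[] holders={T2,T3,T4}
Step 16: wait(T5) -> count=0 queue=[] holders={T2,T3,T4,T5}
Final holders: {T2,T3,T4,T5} -> T3 in holders

Answer: yes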